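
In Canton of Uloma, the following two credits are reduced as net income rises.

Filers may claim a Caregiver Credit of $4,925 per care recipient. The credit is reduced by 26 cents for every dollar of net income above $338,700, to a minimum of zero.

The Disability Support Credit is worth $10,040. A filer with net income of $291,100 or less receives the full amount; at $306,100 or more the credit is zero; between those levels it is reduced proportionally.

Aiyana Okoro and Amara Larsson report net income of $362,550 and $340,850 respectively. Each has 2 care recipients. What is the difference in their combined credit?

Aiyana ($362,550): Caregiver Credit: base = 2 × $4,925 = $9,850. 26% of the $23,850 excess over $338,700 is $6,201; credit = $9,850 − $6,201 = $3,649. Disability Support Credit: $362,550 is at or above $306,100, so the credit is $0. total $3,649 + $0 = $3,649
Amara ($340,850): Caregiver Credit: base = 2 × $4,925 = $9,850. 26% of the $2,150 excess over $338,700 is $559; credit = $9,850 − $559 = $9,291. Disability Support Credit: $340,850 is at or above $306,100, so the credit is $0. total $9,291 + $0 = $9,291
Difference: |$3,649 − $9,291| = $5,642.

$5,642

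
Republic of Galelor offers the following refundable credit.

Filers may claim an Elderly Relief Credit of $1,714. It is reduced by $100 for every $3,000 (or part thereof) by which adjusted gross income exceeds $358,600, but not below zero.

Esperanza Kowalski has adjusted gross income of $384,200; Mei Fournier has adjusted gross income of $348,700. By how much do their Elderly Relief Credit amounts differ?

Esperanza ($384,200): Elderly Relief Credit: income exceeds $358,600 by $25,600, which is 9 full-or-partial $3,000 increments; reduction = 9 × $100 = $900, leaving $814.
Mei ($348,700): Elderly Relief Credit: $348,700 is at or below the $358,600 threshold, so the full $1,714 applies.
Difference: |$814 − $1,714| = $900.

$900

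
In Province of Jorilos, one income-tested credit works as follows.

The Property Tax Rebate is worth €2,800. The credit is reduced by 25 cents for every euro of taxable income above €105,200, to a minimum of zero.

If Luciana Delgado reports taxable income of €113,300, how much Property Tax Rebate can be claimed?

Property Tax Rebate: 25% of the €8,100 excess over €105,200 is €2,025; credit = €2,800 − €2,025 = €775.

€775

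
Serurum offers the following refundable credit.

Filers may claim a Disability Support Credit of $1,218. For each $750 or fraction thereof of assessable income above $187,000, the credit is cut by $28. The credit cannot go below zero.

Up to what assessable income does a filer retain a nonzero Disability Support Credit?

After 43 increments the reduction is 43 × $28 = $1,204, leaving $14; one more increment wipes it out. Increment 43 ends at excess 43 × $750 = $32,250, so the highest qualifying income is $187,000 + $32,250 = $219,250.

$219,250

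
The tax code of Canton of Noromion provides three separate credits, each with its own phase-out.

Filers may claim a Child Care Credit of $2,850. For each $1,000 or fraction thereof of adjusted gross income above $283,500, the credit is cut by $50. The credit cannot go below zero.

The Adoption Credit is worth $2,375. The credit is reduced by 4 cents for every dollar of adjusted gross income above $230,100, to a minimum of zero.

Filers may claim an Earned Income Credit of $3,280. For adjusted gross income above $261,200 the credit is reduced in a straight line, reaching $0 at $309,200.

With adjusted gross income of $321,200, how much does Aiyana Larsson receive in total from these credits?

$950

Child Care Credit: income exceeds $283,500 by $37,700, which is 38 full-or-partial $1,000 increments; reduction = 38 × $50 = $1,900, leaving $950.
Adoption Credit: 4% of the $91,100 excess over $230,100 is $3,644 ≥ base, so the credit is $0.
Earned Income Credit: $321,200 is at or above $309,200, so the credit is $0.
Total: $950 + $0 + $0 = $950.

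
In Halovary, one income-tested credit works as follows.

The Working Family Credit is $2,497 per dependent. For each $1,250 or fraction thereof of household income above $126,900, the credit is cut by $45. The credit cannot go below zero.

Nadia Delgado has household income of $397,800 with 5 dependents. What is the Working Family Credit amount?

$2,720

Working Family Credit: base = 5 × $2,497 = $12,485. income exceeds $126,900 by $270,900, which is 217 full-or-partial $1,250 increments; reduction = 217 × $45 = $9,765, leaving $2,720.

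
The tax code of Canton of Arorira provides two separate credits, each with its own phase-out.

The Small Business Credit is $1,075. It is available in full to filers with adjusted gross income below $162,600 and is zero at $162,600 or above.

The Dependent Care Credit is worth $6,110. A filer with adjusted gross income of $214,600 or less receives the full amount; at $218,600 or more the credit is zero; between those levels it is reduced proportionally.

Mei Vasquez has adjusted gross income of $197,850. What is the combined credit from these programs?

Small Business Credit: $197,850 meets or exceeds the $162,600 cutoff, so the credit is $0.
Dependent Care Credit: $197,850 is at or below the $214,600 threshold, so the full $6,110 applies.
Total: $0 + $6,110 = $6,110.

$6,110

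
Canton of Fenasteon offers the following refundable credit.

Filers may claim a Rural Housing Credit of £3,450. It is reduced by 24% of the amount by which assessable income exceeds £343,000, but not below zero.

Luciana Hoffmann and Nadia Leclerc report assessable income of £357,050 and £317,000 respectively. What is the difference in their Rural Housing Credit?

Luciana (£357,050): Rural Housing Credit: 24% of the £14,050 excess over £343,000 is £3,372; credit = £3,450 − £3,372 = £78.
Nadia (£317,000): Rural Housing Credit: £317,000 is at or below the £343,000 threshold, so the full £3,450 applies.
Difference: |£78 − £3,450| = £3,372.

£3,372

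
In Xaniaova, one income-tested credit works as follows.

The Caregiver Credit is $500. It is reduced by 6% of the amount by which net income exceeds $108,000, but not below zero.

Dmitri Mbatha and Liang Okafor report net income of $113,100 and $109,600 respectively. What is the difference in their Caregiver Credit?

Dmitri ($113,100): Caregiver Credit: 6% of the $5,100 excess over $108,000 is $306; credit = $500 − $306 = $194.
Liang ($109,600): Caregiver Credit: 6% of the $1,600 excess over $108,000 is $96; credit = $500 − $96 = $404.
Difference: |$194 − $404| = $210.

$210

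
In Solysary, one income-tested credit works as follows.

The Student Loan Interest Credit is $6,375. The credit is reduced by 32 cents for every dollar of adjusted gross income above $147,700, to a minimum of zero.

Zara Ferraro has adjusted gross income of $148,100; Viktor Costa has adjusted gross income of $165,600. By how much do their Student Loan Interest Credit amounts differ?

$5,600

Zara ($148,100): Student Loan Interest Credit: 32% of the $400 excess over $147,700 is $128; credit = $6,375 − $128 = $6,247.
Viktor ($165,600): Student Loan Interest Credit: 32% of the $17,900 excess over $147,700 is $5,728; credit = $6,375 − $5,728 = $647.
Difference: |$6,247 − $647| = $5,600.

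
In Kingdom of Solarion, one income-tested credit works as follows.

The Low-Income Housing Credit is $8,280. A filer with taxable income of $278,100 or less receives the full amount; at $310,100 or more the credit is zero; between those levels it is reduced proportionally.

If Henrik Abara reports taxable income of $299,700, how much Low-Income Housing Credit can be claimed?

Low-Income Housing Credit: $299,700 is $21,600 into a $32,000 phase-out range, leaving 10,400/32,000 of the credit: $8,280 × 10,400/32,000 = $2,691.

$2,691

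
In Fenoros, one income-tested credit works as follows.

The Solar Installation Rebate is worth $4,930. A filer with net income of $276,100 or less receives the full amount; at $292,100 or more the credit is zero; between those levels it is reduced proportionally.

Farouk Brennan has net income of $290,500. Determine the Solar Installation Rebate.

$493

Solar Installation Rebate: $290,500 is $14,400 into a $16,000 phase-out range, leaving 1,600/16,000 of the credit: $4,930 × 1,600/16,000 = $493.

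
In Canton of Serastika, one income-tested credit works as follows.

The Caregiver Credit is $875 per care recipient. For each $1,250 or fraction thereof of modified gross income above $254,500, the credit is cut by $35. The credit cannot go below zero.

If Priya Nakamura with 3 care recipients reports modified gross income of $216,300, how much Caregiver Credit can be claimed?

Caregiver Credit: base = 3 × $875 = $2,625. $216,300 is at or below the $254,500 threshold, so the full $2,625 applies.

$2,625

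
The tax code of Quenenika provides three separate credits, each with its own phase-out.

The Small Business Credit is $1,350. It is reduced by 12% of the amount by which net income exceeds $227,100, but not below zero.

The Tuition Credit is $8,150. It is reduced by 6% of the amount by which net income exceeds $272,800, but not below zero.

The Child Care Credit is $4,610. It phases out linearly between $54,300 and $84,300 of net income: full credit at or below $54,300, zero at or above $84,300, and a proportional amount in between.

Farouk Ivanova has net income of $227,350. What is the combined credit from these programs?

Small Business Credit: 12% of the $250 excess over $227,100 is $30; credit = $1,350 − $30 = $1,320.
Tuition Credit: $227,350 is at or below the $272,800 threshold, so the full $8,150 applies.
Child Care Credit: $227,350 is at or above $84,300, so the credit is $0.
Total: $1,320 + $8,150 + $0 = $9,470.

$9,470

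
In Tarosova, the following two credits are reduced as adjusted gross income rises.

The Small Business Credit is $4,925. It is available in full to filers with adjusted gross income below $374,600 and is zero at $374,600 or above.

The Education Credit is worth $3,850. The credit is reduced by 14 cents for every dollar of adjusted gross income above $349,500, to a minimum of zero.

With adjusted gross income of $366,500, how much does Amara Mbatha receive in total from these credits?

$6,395

Small Business Credit: $366,500 is below the $374,600 cutoff, so the full $4,925 applies.
Education Credit: 14% of the $17,000 excess over $349,500 is $2,380; credit = $3,850 − $2,380 = $1,470.
Total: $4,925 + $1,470 = $6,395.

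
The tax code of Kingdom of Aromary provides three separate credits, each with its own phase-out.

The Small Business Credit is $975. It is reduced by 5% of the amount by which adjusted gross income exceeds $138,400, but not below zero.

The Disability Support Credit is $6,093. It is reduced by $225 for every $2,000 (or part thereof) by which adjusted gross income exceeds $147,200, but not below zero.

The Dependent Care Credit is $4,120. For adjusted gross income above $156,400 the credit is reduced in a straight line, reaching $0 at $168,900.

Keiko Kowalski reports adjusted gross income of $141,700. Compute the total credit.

$11,023

Small Business Credit: 5% of the $3,300 excess over $138,400 is $165; credit = $975 − $165 = $810.
Disability Support Credit: $141,700 is at or below the $147,200 threshold, so the full $6,093 applies.
Dependent Care Credit: $141,700 is at or below the $156,400 threshold, so the full $4,120 applies.
Total: $810 + $6,093 + $4,120 = $11,023.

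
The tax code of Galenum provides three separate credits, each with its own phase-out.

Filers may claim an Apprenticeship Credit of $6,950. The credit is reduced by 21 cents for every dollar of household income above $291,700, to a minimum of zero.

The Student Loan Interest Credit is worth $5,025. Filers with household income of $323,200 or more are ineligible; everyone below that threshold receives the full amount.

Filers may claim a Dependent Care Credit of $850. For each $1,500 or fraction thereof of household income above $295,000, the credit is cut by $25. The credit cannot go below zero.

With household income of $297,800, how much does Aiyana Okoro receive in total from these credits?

Apprenticeship Credit: 21% of the $6,100 excess over $291,700 is $1,281; credit = $6,950 − $1,281 = $5,669.
Student Loan Interest Credit: $297,800 is below the $323,200 cutoff, so the full $5,025 applies.
Dependent Care Credit: income exceeds $295,000 by $2,800, which is 2 full-or-partial $1,500 increments; reduction = 2 × $25 = $50, leaving $800.
Total: $5,669 + $5,025 + $800 = $11,494.

$11,494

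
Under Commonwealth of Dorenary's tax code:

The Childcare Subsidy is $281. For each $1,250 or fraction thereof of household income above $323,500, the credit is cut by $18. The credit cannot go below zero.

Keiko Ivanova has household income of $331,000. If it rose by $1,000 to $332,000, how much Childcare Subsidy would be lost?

$18

At $331,000 — income exceeds $323,500 by $7,500, which is 6 full-or-partial $1,250 increments; reduction = 6 × $18 = $108, leaving $173.
At $332,000 — income exceeds $323,500 by $8,500, which is 7 full-or-partial $1,250 increments; reduction = 7 × $18 = $126, leaving $155.
Lost: $173 − $155 = $18.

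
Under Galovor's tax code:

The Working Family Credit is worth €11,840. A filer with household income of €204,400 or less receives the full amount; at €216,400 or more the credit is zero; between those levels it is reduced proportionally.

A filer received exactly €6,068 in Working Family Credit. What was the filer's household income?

€6,068 is 6,068/11,840 of the full €11,840, so 5,772/11,840 of the €12,000 range has been used: income = €204,400 + €12,000 × 5,772/11,840 = €210,250.

€210,250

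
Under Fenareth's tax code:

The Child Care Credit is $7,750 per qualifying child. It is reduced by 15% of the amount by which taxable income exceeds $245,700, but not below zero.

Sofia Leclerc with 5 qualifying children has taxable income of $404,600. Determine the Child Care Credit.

$14,915

Child Care Credit: base = 5 × $7,750 = $38,750. 15% of the $158,900 excess over $245,700 is $23,835; credit = $38,750 − $23,835 = $14,915.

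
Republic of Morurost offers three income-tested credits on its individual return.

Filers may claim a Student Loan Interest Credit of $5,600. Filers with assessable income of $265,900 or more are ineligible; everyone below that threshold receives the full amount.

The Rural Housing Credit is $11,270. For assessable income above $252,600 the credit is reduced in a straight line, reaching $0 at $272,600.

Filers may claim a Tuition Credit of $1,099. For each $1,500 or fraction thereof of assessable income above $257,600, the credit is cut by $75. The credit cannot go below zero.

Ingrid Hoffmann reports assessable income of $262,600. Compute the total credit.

$12,034

Student Loan Interest Credit: $262,600 is below the $265,900 cutoff, so the full $5,600 applies.
Rural Housing Credit: $262,600 is $10,000 into a $20,000 phase-out range, leaving 10,000/20,000 of the credit: $11,270 × 10,000/20,000 = $5,635.
Tuition Credit: income exceeds $257,600 by $5,000, which is 4 full-or-partial $1,500 increments; reduction = 4 × $75 = $300, leaving $799.
Total: $5,600 + $5,635 + $799 = $12,034.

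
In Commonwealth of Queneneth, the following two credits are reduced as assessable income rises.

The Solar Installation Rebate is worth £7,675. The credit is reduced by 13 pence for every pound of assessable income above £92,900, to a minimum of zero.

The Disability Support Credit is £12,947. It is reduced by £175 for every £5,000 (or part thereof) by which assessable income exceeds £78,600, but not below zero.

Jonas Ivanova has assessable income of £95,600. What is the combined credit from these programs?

£19,571

Solar Installation Rebate: 13% of the £2,700 excess over £92,900 is £351; credit = £7,675 − £351 = £7,324.
Disability Support Credit: income exceeds £78,600 by £17,000, which is 4 full-or-partial £5,000 increments; reduction = 4 × £175 = £700, leaving £12,247.
Total: £7,324 + £12,247 = £19,571.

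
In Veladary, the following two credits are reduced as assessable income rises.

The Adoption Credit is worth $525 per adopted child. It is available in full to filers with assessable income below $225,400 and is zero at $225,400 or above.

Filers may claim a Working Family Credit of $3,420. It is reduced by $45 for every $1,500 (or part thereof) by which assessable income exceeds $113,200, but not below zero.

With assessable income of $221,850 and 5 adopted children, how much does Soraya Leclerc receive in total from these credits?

$2,760

Adoption Credit: base = 5 × $525 = $2,625. $221,850 is below the $225,400 cutoff, so the full $2,625 applies.
Working Family Credit: income exceeds $113,200 by $108,650, which is 73 full-or-partial $1,500 increments; reduction = 73 × $45 = $3,285, leaving $135.
Total: $2,625 + $135 = $2,760.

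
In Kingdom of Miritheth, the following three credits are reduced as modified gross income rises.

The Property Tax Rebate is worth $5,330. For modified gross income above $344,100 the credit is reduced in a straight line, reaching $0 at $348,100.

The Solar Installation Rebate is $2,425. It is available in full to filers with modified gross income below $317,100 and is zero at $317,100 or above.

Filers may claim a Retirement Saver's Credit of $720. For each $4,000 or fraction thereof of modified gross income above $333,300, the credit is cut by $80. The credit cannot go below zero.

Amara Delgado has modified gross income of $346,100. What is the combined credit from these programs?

Property Tax Rebate: $346,100 is $2,000 into a $4,000 phase-out range, leaving 2,000/4,000 of the credit: $5,330 × 2,000/4,000 = $2,665.
Solar Installation Rebate: $346,100 meets or exceeds the $317,100 cutoff, so the credit is $0.
Retirement Saver's Credit: income exceeds $333,300 by $12,800, which is 4 full-or-partial $4,000 increments; reduction = 4 × $80 = $320, leaving $400.
Total: $2,665 + $0 + $400 = $3,065.

$3,065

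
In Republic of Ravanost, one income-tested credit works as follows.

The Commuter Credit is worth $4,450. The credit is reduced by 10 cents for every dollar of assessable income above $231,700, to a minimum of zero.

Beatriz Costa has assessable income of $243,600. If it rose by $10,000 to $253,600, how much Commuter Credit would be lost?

$1,000

At $243,600 — 10% of the $11,900 excess over $231,700 is $1,190; credit = $4,450 − $1,190 = $3,260.
At $253,600 — 10% of the $21,900 excess over $231,700 is $2,190; credit = $4,450 − $2,190 = $2,260.
Lost: $3,260 − $2,260 = $1,000.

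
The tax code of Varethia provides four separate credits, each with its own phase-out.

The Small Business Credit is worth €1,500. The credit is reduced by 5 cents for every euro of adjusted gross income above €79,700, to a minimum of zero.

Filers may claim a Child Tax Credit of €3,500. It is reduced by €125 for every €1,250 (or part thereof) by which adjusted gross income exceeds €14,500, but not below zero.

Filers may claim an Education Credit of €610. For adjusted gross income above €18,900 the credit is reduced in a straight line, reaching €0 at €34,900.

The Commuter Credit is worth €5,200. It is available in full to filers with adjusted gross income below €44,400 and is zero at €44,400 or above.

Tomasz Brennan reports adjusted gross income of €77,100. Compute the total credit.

€1,500

Small Business Credit: €77,100 is at or below the €79,700 threshold, so the full €1,500 applies.
Child Tax Credit: income exceeds €14,500 by €62,600 → 51 increments × €125 = €6,375 ≥ base, so the credit is €0.
Education Credit: €77,100 is at or above €34,900, so the credit is €0.
Commuter Credit: €77,100 meets or exceeds the €44,400 cutoff, so the credit is €0.
Total: €1,500 + €0 + €0 + €0 = €1,500.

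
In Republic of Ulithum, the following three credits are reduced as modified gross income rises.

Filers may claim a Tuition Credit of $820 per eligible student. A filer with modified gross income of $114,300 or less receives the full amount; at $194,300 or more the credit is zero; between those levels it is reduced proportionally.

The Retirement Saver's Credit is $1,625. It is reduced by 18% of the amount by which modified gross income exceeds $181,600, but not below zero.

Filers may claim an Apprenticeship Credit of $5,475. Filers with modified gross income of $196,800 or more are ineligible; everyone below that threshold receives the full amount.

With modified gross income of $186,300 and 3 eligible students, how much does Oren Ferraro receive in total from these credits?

$6,500

Tuition Credit: base = 3 × $820 = $2,460. $186,300 is $72,000 into a $80,000 phase-out range, leaving 8,000/80,000 of the credit: $2,460 × 8,000/80,000 = $246.
Retirement Saver's Credit: 18% of the $4,700 excess over $181,600 is $846; credit = $1,625 − $846 = $779.
Apprenticeship Credit: $186,300 is below the $196,800 cutoff, so the full $5,475 applies.
Total: $246 + $779 + $5,475 = $6,500.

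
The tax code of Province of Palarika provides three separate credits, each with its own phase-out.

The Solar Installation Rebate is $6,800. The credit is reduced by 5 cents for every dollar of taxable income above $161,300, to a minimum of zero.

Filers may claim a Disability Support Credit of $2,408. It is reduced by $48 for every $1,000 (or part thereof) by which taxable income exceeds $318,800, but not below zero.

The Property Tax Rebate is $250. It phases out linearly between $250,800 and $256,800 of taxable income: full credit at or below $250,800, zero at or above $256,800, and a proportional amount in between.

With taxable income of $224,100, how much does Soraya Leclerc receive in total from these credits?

$6,318

Solar Installation Rebate: 5% of the $62,800 excess over $161,300 is $3,140; credit = $6,800 − $3,140 = $3,660.
Disability Support Credit: $224,100 is at or below the $318,800 threshold, so the full $2,408 applies.
Property Tax Rebate: $224,100 is at or below the $250,800 threshold, so the full $250 applies.
Total: $3,660 + $2,408 + $250 = $6,318.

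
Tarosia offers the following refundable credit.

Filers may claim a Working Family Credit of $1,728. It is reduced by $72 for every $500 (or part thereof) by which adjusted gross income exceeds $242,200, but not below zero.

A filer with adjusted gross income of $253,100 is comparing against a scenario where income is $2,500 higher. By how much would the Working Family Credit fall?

At $253,100 — income exceeds $242,200 by $10,900, which is 22 full-or-partial $500 increments; reduction = 22 × $72 = $1,584, leaving $144.
At $255,600 — income exceeds $242,200 by $13,400 → 27 increments × $72 = $1,944 ≥ base, so the credit is $0.
Lost: $144 − $0 = $144.

$144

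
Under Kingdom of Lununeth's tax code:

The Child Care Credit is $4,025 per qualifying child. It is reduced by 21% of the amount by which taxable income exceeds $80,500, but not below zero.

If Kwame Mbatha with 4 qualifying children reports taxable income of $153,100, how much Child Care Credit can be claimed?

$854

Child Care Credit: base = 4 × $4,025 = $16,100. 21% of the $72,600 excess over $80,500 is $15,246; credit = $16,100 − $15,246 = $854.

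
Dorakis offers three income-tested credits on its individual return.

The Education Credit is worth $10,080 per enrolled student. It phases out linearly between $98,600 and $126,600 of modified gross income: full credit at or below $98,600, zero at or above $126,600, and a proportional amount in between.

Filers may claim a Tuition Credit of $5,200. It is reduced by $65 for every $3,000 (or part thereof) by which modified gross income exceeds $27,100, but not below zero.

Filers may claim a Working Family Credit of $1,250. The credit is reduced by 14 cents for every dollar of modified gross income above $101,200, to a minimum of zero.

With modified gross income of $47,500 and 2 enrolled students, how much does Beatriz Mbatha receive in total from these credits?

$26,155

Education Credit: base = 2 × $10,080 = $20,160. $47,500 is at or below the $98,600 threshold, so the full $20,160 applies.
Tuition Credit: income exceeds $27,100 by $20,400, which is 7 full-or-partial $3,000 increments; reduction = 7 × $65 = $455, leaving $4,745.
Working Family Credit: $47,500 is at or below the $101,200 threshold, so the full $1,250 applies.
Total: $20,160 + $4,745 + $1,250 = $26,155.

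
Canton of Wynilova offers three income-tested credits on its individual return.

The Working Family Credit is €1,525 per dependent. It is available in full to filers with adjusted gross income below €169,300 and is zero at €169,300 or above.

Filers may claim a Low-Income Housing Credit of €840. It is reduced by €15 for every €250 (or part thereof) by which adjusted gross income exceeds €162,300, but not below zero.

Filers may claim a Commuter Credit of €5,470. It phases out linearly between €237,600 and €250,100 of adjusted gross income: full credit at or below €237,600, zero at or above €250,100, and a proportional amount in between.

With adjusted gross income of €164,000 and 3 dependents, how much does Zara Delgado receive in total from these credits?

Working Family Credit: base = 3 × €1,525 = €4,575. €164,000 is below the €169,300 cutoff, so the full €4,575 applies.
Low-Income Housing Credit: income exceeds €162,300 by €1,700, which is 7 full-or-partial €250 increments; reduction = 7 × €15 = €105, leaving €735.
Commuter Credit: €164,000 is at or below the €237,600 threshold, so the full €5,470 applies.
Total: €4,575 + €735 + €5,470 = €10,780.

€10,780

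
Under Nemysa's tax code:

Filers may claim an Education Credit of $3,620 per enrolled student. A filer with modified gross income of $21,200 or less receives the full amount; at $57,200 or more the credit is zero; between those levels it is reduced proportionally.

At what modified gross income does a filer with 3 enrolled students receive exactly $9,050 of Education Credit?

$27,200

Full credit = 3 × $3,620 = $10,860.
$9,050 is 9,050/10,860 of the full $10,860, so 1,810/10,860 of the $36,000 range has been used: income = $21,200 + $36,000 × 1,810/10,860 = $27,200.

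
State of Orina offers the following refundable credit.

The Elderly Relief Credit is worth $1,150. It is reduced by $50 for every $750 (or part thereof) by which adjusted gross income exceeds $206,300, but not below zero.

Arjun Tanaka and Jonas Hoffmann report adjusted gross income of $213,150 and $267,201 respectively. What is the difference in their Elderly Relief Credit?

$650

Arjun ($213,150): Elderly Relief Credit: income exceeds $206,300 by $6,850, which is 10 full-or-partial $750 increments; reduction = 10 × $50 = $500, leaving $650.
Jonas ($267,201): Elderly Relief Credit: income exceeds $206,300 by $60,901 → 82 increments × $50 = $4,100 ≥ base, so the credit is $0.
Difference: |$650 − $0| = $650.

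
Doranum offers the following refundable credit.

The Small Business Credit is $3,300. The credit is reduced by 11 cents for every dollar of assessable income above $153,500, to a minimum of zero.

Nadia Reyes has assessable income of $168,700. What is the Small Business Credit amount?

Small Business Credit: 11% of the $15,200 excess over $153,500 is $1,672; credit = $3,300 − $1,672 = $1,628.

$1,628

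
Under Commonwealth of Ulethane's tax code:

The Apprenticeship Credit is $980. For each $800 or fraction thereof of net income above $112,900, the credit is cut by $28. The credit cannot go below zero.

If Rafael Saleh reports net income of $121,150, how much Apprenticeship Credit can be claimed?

Apprenticeship Credit: income exceeds $112,900 by $8,250, which is 11 full-or-partial $800 increments; reduction = 11 × $28 = $308, leaving $672.

$672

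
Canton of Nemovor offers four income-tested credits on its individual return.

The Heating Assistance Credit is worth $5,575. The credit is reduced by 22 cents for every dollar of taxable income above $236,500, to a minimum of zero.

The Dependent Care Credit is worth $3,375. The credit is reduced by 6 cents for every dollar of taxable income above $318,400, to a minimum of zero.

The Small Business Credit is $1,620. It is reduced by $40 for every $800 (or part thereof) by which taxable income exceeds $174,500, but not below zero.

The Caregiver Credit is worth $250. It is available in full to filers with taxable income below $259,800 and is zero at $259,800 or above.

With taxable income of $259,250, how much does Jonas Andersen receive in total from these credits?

Heating Assistance Credit: 22% of the $22,750 excess over $236,500 is $5,005; credit = $5,575 − $5,005 = $570.
Dependent Care Credit: $259,250 is at or below the $318,400 threshold, so the full $3,375 applies.
Small Business Credit: income exceeds $174,500 by $84,750 → 106 increments × $40 = $4,240 ≥ base, so the credit is $0.
Caregiver Credit: $259,250 is below the $259,800 cutoff, so the full $250 applies.
Total: $570 + $3,375 + $0 + $250 = $4,195.

$4,195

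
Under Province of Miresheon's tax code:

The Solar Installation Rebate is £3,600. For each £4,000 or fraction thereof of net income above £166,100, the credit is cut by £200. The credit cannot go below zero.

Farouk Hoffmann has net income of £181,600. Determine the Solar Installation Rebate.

£2,800

Solar Installation Rebate: income exceeds £166,100 by £15,500, which is 4 full-or-partial £4,000 increments; reduction = 4 × £200 = £800, leaving £2,800.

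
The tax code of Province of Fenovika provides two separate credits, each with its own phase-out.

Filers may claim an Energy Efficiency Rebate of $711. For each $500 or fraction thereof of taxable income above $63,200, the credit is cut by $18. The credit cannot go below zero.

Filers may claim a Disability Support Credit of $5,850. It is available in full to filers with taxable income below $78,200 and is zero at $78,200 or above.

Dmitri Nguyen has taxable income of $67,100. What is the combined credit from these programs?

Energy Efficiency Rebate: income exceeds $63,200 by $3,900, which is 8 full-or-partial $500 increments; reduction = 8 × $18 = $144, leaving $567.
Disability Support Credit: $67,100 is below the $78,200 cutoff, so the full $5,850 applies.
Total: $567 + $5,850 = $6,417.

$6,417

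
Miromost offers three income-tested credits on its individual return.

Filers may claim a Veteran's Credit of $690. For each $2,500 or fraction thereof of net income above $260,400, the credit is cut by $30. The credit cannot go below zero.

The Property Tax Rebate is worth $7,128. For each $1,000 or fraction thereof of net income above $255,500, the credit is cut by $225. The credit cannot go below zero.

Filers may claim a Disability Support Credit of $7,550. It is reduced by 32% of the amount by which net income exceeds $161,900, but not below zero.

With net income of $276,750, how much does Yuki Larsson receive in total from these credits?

$2,658

Veteran's Credit: income exceeds $260,400 by $16,350, which is 7 full-or-partial $2,500 increments; reduction = 7 × $30 = $210, leaving $480.
Property Tax Rebate: income exceeds $255,500 by $21,250, which is 22 full-or-partial $1,000 increments; reduction = 22 × $225 = $4,950, leaving $2,178.
Disability Support Credit: 32% of the $114,850 excess over $161,900 is $36,752 ≥ base, so the credit is $0.
Total: $480 + $2,178 + $0 = $2,658.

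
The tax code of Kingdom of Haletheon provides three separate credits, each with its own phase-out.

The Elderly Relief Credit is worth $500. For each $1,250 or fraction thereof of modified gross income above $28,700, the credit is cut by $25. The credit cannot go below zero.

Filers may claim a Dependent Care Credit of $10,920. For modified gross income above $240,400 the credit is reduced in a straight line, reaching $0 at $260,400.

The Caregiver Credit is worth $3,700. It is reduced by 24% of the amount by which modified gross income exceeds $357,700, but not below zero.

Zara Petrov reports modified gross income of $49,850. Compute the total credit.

Elderly Relief Credit: income exceeds $28,700 by $21,150, which is 17 full-or-partial $1,250 increments; reduction = 17 × $25 = $425, leaving $75.
Dependent Care Credit: $49,850 is at or below the $240,400 threshold, so the full $10,920 applies.
Caregiver Credit: $49,850 is at or below the $357,700 threshold, so the full $3,700 applies.
Total: $75 + $10,920 + $3,700 = $14,695.

$14,695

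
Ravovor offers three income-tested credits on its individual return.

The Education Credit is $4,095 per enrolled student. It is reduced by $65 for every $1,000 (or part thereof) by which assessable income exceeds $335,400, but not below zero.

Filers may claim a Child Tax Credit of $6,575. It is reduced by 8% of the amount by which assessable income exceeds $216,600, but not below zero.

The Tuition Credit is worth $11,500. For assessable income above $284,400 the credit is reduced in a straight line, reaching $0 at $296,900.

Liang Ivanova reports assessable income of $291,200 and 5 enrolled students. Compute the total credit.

Education Credit: base = 5 × $4,095 = $20,475. $291,200 is at or below the $335,400 threshold, so the full $20,475 applies.
Child Tax Credit: 8% of the $74,600 excess over $216,600 is $5,968; credit = $6,575 − $5,968 = $607.
Tuition Credit: $291,200 is $6,800 into a $12,500 phase-out range, leaving 5,700/12,500 of the credit: $11,500 × 5,700/12,500 = $5,244.
Total: $20,475 + $607 + $5,244 = $26,326.

$26,326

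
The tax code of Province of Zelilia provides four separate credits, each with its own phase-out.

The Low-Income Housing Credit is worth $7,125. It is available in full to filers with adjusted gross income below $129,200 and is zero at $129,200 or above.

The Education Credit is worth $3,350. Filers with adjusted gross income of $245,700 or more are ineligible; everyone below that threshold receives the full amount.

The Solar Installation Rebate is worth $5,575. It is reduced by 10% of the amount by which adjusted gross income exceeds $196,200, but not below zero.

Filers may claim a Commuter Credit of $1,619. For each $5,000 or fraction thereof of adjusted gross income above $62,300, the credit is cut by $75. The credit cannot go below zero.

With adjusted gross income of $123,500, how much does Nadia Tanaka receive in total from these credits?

$16,694

Low-Income Housing Credit: $123,500 is below the $129,200 cutoff, so the full $7,125 applies.
Education Credit: $123,500 is below the $245,700 cutoff, so the full $3,350 applies.
Solar Installation Rebate: $123,500 is at or below the $196,200 threshold, so the full $5,575 applies.
Commuter Credit: income exceeds $62,300 by $61,200, which is 13 full-or-partial $5,000 increments; reduction = 13 × $75 = $975, leaving $644.
Total: $7,125 + $3,350 + $5,575 + $644 = $16,694.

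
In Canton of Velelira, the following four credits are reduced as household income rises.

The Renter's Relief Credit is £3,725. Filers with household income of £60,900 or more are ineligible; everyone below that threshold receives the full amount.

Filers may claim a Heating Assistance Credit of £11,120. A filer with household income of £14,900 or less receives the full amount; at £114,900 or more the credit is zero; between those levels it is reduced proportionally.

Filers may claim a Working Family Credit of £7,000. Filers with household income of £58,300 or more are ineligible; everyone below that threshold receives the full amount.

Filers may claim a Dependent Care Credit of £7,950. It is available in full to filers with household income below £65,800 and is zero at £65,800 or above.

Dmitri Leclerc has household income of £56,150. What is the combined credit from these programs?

£25,208

Renter's Relief Credit: £56,150 is below the £60,900 cutoff, so the full £3,725 applies.
Heating Assistance Credit: £56,150 is £41,250 into a £100,000 phase-out range, leaving 58,750/100,000 of the credit: £11,120 × 58,750/100,000 = £6,533.
Working Family Credit: £56,150 is below the £58,300 cutoff, so the full £7,000 applies.
Dependent Care Credit: £56,150 is below the £65,800 cutoff, so the full £7,950 applies.
Total: £3,725 + £6,533 + £7,000 + £7,950 = £25,208.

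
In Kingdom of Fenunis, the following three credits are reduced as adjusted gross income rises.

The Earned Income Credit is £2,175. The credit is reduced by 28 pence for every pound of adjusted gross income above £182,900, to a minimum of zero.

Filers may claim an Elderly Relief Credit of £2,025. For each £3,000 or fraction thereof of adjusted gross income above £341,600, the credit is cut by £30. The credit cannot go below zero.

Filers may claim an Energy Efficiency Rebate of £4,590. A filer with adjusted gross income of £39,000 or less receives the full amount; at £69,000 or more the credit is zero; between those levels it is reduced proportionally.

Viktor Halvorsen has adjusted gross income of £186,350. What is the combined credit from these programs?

Earned Income Credit: 28% of the £3,450 excess over £182,900 is £966; credit = £2,175 − £966 = £1,209.
Elderly Relief Credit: £186,350 is at or below the £341,600 threshold, so the full £2,025 applies.
Energy Efficiency Rebate: £186,350 is at or above £69,000, so the credit is £0.
Total: £1,209 + £2,025 + £0 = £3,234.

£3,234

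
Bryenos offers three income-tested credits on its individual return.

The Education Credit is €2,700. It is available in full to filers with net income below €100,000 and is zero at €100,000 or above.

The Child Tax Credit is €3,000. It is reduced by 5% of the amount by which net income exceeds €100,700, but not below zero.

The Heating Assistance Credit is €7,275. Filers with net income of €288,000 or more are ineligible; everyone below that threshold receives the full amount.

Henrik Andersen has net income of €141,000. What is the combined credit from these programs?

€8,260

Education Credit: €141,000 meets or exceeds the €100,000 cutoff, so the credit is €0.
Child Tax Credit: 5% of the €40,300 excess over €100,700 is €2,015; credit = €3,000 − €2,015 = €985.
Heating Assistance Credit: €141,000 is below the €288,000 cutoff, so the full €7,275 applies.
Total: €0 + €985 + €7,275 = €8,260.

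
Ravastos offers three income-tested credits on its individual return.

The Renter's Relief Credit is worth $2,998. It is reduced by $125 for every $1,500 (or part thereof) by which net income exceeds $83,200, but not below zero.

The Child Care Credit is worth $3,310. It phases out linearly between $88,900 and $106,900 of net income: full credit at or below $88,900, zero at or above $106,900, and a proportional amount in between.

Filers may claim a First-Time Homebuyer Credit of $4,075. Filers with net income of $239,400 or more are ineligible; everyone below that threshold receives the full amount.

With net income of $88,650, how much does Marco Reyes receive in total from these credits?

$9,883

Renter's Relief Credit: income exceeds $83,200 by $5,450, which is 4 full-or-partial $1,500 increments; reduction = 4 × $125 = $500, leaving $2,498.
Child Care Credit: $88,650 is at or below the $88,900 threshold, so the full $3,310 applies.
First-Time Homebuyer Credit: $88,650 is below the $239,400 cutoff, so the full $4,075 applies.
Total: $2,498 + $3,310 + $4,075 = $9,883.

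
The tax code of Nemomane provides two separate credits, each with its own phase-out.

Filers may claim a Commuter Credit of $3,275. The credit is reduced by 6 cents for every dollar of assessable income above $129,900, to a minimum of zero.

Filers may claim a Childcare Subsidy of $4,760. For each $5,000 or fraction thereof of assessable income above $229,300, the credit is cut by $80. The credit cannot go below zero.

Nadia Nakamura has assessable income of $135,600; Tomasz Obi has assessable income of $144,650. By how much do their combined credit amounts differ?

$543

Nadia ($135,600): Commuter Credit: 6% of the $5,700 excess over $129,900 is $342; credit = $3,275 − $342 = $2,933. Childcare Subsidy: $135,600 is at or below the $229,300 threshold, so the full $4,760 applies. total $2,933 + $4,760 = $7,693
Tomasz ($144,650): Commuter Credit: 6% of the $14,750 excess over $129,900 is $885; credit = $3,275 − $885 = $2,390. Childcare Subsidy: $144,650 is at or below the $229,300 threshold, so the full $4,760 applies. total $2,390 + $4,760 = $7,150
Difference: |$7,693 − $7,150| = $543.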